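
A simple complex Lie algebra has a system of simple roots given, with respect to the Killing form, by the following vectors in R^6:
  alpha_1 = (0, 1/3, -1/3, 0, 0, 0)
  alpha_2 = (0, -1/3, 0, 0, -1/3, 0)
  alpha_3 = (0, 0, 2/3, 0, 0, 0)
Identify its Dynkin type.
C_3 (sp(6))

Compute the Cartan integers a_ij = 2(alpha_i, alpha_j)/(alpha_j, alpha_j); the resulting 3x3 Cartan matrix is
[[2, -1, -1], [-1, 2, 0], [-2, 0, 2]].
The roots have two lengths (squared-length ratio 2:1); the short ones are alpha_{1,2}. The associated Dynkin diagram is a chain of 3 nodes with a double edge at one end; the terminal node there is the unique long simple root (C_3), so the type is C_3 (the algebra sp(6)).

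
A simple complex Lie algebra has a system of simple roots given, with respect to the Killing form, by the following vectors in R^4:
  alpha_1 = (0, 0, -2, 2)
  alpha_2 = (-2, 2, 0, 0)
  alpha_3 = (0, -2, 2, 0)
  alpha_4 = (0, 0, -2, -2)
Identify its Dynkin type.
Compute the Cartan integers a_ij = 2(alpha_i, alpha_j)/(alpha_j, alpha_j); the resulting 4x4 Cartan matrix is
[[2, 0, -1, 0], [0, 2, -1, 0], [-1, -1, 2, -1], [0, 0, -1, 2]].
All simple roots have the same length, so the diagram is simply laced. The associated Dynkin diagram is a chain of 2 nodes with a fork of two nodes at one end (D_4), so the type is D_4 (the algebra so(8)).

D_4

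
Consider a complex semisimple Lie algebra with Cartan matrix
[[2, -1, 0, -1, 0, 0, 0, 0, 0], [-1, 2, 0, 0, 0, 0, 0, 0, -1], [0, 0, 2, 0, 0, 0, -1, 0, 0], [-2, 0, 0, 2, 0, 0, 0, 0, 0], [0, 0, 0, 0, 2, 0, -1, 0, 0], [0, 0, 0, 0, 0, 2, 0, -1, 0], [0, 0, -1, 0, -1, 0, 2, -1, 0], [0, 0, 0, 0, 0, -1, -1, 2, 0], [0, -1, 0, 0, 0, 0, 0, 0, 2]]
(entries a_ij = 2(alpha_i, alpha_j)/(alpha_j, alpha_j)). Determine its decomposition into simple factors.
The diagram associated to this matrix has two connected components: the simple roots {alpha_1, alpha_2, alpha_4, alpha_9} form a chain of 4 nodes with a double edge at one end; the terminal node there is the unique long simple root (C_4), and {alpha_3, alpha_5, alpha_6, alpha_7, alpha_8} form a chain of 3 nodes with a fork of two nodes at one end (D_5). A semisimple Lie algebra decomposes uniquely as the direct sum of simple ideals, one per connected component of its Dynkin diagram, so g ≅ C_4 ⊕ D_5 (dimension 36 + 45 = 81).

C_4 ⊕ D_5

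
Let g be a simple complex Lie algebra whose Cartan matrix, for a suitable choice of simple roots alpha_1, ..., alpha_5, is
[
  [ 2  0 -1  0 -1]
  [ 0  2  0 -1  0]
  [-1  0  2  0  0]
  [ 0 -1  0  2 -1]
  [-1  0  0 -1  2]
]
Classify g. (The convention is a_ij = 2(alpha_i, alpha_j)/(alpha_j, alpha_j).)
A_5

The matrix has rank 5 with 2's on the diagonal. Reading the off-diagonal entries as Dynkin edges (a single edge where a_ij = a_ji = -1; a double or triple edge where a_ij * a_ji = 2 or 3), the diagram is a chain of 5 nodes with single edges (A_5). One simple-root ordering that puts it in standard form is (alpha_2, alpha_4, alpha_5, alpha_1, alpha_3). So the algebra is type A_5, i.e. sl(6).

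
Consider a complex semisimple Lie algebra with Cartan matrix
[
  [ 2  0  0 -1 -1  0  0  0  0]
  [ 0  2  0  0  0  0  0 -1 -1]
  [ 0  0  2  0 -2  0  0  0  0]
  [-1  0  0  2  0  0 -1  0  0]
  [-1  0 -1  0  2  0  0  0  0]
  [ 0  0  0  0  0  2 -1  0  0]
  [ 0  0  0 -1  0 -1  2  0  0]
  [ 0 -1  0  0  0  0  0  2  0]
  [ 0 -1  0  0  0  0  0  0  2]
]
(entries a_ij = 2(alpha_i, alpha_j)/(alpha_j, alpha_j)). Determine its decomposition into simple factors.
type A_3 ⊕ type C_6

The diagram associated to this matrix has two connected components: the simple roots {alpha_2, alpha_8, alpha_9} form a chain of 3 nodes with single edges (A_3), and {alpha_1, alpha_3, alpha_4, alpha_5, alpha_6, alpha_7} form a chain of 6 nodes with a double edge at one end; the terminal node there is the unique long simple root (C_6). A semisimple Lie algebra decomposes uniquely as the direct sum of simple ideals, one per connected component of its Dynkin diagram, so g ≅ A_3 ⊕ C_6 (dimension 15 + 78 = 93).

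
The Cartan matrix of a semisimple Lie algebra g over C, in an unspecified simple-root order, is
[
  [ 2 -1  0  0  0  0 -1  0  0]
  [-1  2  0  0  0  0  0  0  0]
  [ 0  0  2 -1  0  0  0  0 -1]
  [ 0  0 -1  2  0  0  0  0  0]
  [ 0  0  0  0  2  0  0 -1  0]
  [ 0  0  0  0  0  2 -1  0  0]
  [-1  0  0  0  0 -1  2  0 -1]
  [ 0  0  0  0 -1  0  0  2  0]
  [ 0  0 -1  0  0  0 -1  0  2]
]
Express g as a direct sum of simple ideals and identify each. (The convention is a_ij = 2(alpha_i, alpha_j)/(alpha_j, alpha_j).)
The diagram associated to this matrix has two connected components: the simple roots {alpha_5, alpha_8} form a chain of 2 nodes with single edges (A_2), and {alpha_1, alpha_2, alpha_3, alpha_4, alpha_6, alpha_7, alpha_9} form a chain of 6 nodes with one extra node attached to the third node from one end (E_7). A semisimple Lie algebra decomposes uniquely as the direct sum of simple ideals, one per connected component of its Dynkin diagram, so g ≅ A_2 ⊕ E_7 (dimension 8 + 133 = 141).

A2 + E7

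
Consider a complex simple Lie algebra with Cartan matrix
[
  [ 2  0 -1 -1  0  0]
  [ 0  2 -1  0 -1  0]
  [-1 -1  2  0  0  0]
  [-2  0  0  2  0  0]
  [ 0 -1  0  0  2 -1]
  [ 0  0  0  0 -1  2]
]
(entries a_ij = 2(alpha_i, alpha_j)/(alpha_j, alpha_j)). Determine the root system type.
C_6

The matrix has rank 6 with 2's on the diagonal. Reading the off-diagonal entries as Dynkin edges (a single edge where a_ij = a_ji = -1; a double or triple edge where a_ij * a_ji = 2 or 3), the diagram is a chain of 6 nodes with a double edge at one end; the terminal node there is the unique long simple root (C_6). One simple-root ordering that puts it in standard form is (alpha_6, alpha_5, alpha_2, alpha_3, alpha_1, alpha_4). So the algebra is type C_6, i.e. sp(12).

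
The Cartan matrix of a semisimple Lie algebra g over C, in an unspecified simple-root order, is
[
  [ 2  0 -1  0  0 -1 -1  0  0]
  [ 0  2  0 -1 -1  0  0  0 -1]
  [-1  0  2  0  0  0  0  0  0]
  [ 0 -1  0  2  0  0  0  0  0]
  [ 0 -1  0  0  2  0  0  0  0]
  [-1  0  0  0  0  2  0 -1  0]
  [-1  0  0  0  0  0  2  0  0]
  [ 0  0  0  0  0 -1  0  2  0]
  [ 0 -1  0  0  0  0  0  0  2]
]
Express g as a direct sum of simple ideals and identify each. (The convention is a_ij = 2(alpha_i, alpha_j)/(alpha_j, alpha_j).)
The diagram associated to this matrix has two connected components: the simple roots {alpha_2, alpha_4, alpha_5, alpha_9} form a chain of 2 nodes with a fork of two nodes at one end (D_4), and {alpha_1, alpha_3, alpha_6, alpha_7, alpha_8} form a chain of 3 nodes with a fork of two nodes at one end (D_5). A semisimple Lie algebra decomposes uniquely as the direct sum of simple ideals, one per connected component of its Dynkin diagram, so g ≅ D_4 ⊕ D_5 (dimension 28 + 45 = 73).

D_4 + D_5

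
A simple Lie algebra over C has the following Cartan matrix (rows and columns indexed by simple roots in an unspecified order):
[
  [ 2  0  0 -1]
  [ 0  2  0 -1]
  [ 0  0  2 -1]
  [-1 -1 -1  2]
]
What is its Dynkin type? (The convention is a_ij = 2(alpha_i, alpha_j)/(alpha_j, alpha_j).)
D_4

The matrix has rank 4 with 2's on the diagonal. Reading the off-diagonal entries as Dynkin edges (a single edge where a_ij = a_ji = -1; a double or triple edge where a_ij * a_ji = 2 or 3), the diagram is a chain of 2 nodes with a fork of two nodes at one end (D_4). One simple-root ordering that puts it in standard form is (alpha_3, alpha_4, alpha_2, alpha_1). So the algebra is type D_4, i.e. so(8).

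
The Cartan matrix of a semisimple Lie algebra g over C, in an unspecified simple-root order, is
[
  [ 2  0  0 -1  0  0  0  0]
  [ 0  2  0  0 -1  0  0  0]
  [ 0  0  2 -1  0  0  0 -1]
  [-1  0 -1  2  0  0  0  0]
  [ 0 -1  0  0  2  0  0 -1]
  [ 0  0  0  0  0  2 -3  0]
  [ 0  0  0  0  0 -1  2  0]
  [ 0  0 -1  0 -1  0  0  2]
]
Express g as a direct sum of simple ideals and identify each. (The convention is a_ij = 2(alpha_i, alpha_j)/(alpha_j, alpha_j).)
type A_6 ⊕ type G_2

The diagram associated to this matrix has two connected components: the simple roots {alpha_1, alpha_2, alpha_3, alpha_4, alpha_5, alpha_8} form a chain of 6 nodes with single edges (A_6), and {alpha_6, alpha_7} form two nodes joined by a triple edge (G_2). A semisimple Lie algebra decomposes uniquely as the direct sum of simple ideals, one per connected component of its Dynkin diagram, so g ≅ A_6 ⊕ G_2 (dimension 48 + 14 = 62).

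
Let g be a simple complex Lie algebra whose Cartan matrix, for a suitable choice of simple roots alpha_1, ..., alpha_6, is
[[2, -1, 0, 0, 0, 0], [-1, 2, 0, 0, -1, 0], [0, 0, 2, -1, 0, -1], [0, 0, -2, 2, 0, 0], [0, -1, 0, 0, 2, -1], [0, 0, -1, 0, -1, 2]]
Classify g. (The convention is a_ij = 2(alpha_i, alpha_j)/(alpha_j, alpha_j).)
type C_6

The matrix has rank 6 with 2's on the diagonal. Reading the off-diagonal entries as Dynkin edges (a single edge where a_ij = a_ji = -1; a double or triple edge where a_ij * a_ji = 2 or 3), the diagram is a chain of 6 nodes with a double edge at one end; the terminal node there is the unique long simple root (C_6). One simple-root ordering that puts it in standard form is (alpha_1, alpha_2, alpha_5, alpha_6, alpha_3, alpha_4). So the algebra is type C_6, i.e. sp(12).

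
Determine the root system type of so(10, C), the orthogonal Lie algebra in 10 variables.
This is so(10) with 10 even, which has dimension 10(10-1)/2 = 45 and rank 10/2 = 5. In the classification of classical Lie algebras, the orthogonal algebra so(2n) in an even number of variables has type D_n; here n = 5, so the Dynkin diagram is a chain of 3 nodes with a fork of two nodes at one end (D_5). Hence the type is D_5.

type D_5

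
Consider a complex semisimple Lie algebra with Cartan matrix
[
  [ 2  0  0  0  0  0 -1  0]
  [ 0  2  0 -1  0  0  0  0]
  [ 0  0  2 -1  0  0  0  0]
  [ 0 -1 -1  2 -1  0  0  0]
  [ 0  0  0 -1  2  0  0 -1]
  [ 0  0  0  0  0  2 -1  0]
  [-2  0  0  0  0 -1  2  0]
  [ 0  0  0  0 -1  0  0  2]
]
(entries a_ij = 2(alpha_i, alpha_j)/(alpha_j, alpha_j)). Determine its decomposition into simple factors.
B_3 ⊕ D_5

The diagram associated to this matrix has two connected components: the simple roots {alpha_1, alpha_6, alpha_7} form a chain of 3 nodes with a double edge at one end; the terminal node there is the unique short simple root (B_3), and {alpha_2, alpha_3, alpha_4, alpha_5, alpha_8} form a chain of 3 nodes with a fork of two nodes at one end (D_5). A semisimple Lie algebra decomposes uniquely as the direct sum of simple ideals, one per connected component of its Dynkin diagram, so g ≅ B_3 ⊕ D_5 (dimension 21 + 45 = 66).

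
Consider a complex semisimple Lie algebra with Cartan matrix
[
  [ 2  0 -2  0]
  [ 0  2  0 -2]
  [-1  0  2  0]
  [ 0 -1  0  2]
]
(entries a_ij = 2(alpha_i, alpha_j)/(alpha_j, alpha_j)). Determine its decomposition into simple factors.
B_2 (so(5)) + B_2 (so(5))

The diagram associated to this matrix has two connected components: the simple roots {alpha_1, alpha_3} form a chain of 2 nodes with a double edge at one end; the terminal node there is the unique short simple root (B_2), and {alpha_2, alpha_4} form a chain of 2 nodes with a double edge at one end; the terminal node there is the unique short simple root (B_2). A semisimple Lie algebra decomposes uniquely as the direct sum of simple ideals, one per connected component of its Dynkin diagram, so g ≅ B_2 ⊕ B_2 (dimension 10 + 10 = 20).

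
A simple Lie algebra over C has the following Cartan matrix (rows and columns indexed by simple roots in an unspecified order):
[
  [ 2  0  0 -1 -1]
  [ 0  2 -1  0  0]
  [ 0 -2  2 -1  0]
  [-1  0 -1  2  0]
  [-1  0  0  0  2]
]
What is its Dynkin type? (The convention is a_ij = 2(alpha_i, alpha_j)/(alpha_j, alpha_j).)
The matrix has rank 5 with 2's on the diagonal. Reading the off-diagonal entries as Dynkin edges (a single edge where a_ij = a_ji = -1; a double or triple edge where a_ij * a_ji = 2 or 3), the diagram is a chain of 5 nodes with a double edge at one end; the terminal node there is the unique short simple root (B_5). One simple-root ordering that puts it in standard form is (alpha_5, alpha_1, alpha_4, alpha_3, alpha_2). So the algebra is type B_5, i.e. so(11).

B_5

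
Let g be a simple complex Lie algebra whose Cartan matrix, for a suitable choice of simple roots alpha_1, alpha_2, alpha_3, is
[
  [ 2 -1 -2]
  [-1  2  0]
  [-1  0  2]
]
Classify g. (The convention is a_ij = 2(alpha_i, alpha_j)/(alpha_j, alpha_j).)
B_3

The matrix has rank 3 with 2's on the diagonal. Reading the off-diagonal entries as Dynkin edges (a single edge where a_ij = a_ji = -1; a double or triple edge where a_ij * a_ji = 2 or 3), the diagram is a chain of 3 nodes with a double edge at one end; the terminal node there is the unique short simple root (B_3). One simple-root ordering that puts it in standard form is (alpha_2, alpha_1, alpha_3). So the algebra is type B_3, i.e. so(7).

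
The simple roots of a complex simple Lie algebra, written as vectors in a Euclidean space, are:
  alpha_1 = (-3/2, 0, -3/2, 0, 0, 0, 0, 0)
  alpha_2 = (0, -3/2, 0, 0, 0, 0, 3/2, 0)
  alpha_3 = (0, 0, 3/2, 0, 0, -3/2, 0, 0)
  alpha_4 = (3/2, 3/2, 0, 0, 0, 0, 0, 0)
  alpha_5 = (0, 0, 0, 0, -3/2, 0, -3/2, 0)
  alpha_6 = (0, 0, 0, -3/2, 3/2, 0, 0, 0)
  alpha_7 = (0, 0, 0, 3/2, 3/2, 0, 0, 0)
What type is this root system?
Compute the Cartan integers a_ij = 2(alpha_i, alpha_j)/(alpha_j, alpha_j); the resulting 7x7 Cartan matrix is
[[2, 0, -1, -1, 0, 0, 0], [0, 2, 0, -1, -1, 0, 0], [-1, 0, 2, 0, 0, 0, 0], [-1, -1, 0, 2, 0, 0, 0], [0, -1, 0, 0, 2, -1, -1], [0, 0, 0, 0, -1, 2, 0], [0, 0, 0, 0, -1, 0, 2]].
All simple roots have the same length, so the diagram is simply laced. The associated Dynkin diagram is a chain of 5 nodes with a fork of two nodes at one end (D_7), so the type is D_7 (the algebra so(14)).

type D_7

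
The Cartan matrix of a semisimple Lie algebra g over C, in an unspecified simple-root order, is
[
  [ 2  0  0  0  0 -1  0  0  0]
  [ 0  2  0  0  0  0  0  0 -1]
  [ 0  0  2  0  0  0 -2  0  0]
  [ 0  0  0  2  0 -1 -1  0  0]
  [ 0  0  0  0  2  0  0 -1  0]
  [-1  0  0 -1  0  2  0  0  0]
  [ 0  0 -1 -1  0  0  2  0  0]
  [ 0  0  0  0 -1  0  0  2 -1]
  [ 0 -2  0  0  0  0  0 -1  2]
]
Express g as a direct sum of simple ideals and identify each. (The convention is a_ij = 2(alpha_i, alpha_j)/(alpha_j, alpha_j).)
The diagram associated to this matrix has two connected components: the simple roots {alpha_2, alpha_5, alpha_8, alpha_9} form a chain of 4 nodes with a double edge at one end; the terminal node there is the unique short simple root (B_4), and {alpha_1, alpha_3, alpha_4, alpha_6, alpha_7} form a chain of 5 nodes with a double edge at one end; the terminal node there is the unique long simple root (C_5). A semisimple Lie algebra decomposes uniquely as the direct sum of simple ideals, one per connected component of its Dynkin diagram, so g ≅ B_4 ⊕ C_5 (dimension 36 + 55 = 91).

B_4 (so(9)) + C_5 (sp(10))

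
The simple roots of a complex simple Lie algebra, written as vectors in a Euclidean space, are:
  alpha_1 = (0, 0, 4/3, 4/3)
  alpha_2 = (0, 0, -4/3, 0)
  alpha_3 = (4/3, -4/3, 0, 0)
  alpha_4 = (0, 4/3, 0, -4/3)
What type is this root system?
B_4 (so(9))

Compute the Cartan integers a_ij = 2(alpha_i, alpha_j)/(alpha_j, alpha_j); the resulting 4x4 Cartan matrix is
[[2, -2, 0, -1], [-1, 2, 0, 0], [0, 0, 2, -1], [-1, 0, -1, 2]].
The roots have two lengths (squared-length ratio 2:1); the short ones are alpha_{2}. The associated Dynkin diagram is a chain of 4 nodes with a double edge at one end; the terminal node there is the unique short simple root (B_4), so the type is B_4 (the algebra so(9)).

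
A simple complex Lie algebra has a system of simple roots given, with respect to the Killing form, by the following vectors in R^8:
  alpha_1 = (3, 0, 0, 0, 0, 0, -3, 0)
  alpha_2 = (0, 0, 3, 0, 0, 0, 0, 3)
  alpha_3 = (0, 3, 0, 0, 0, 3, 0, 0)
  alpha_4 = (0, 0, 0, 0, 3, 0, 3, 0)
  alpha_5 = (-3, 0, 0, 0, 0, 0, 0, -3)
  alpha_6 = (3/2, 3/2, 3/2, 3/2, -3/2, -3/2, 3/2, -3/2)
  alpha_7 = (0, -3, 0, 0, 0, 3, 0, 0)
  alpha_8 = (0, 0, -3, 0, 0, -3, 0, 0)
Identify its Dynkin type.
Compute the Cartan integers a_ij = 2(alpha_i, alpha_j)/(alpha_j, alpha_j); the resulting 8x8 Cartan matrix is
[[2, 0, 0, -1, -1, 0, 0, 0], [0, 2, 0, 0, -1, 0, 0, -1], [0, 0, 2, 0, 0, 0, 0, -1], [-1, 0, 0, 2, 0, 0, 0, 0], [-1, -1, 0, 0, 2, 0, 0, 0], [0, 0, 0, 0, 0, 2, -1, 0], [0, 0, 0, 0, 0, -1, 2, -1], [0, -1, -1, 0, 0, 0, -1, 2]].
All simple roots have the same length, so the diagram is simply laced. The associated Dynkin diagram is a chain of 7 nodes with one extra node attached to the third node from one end (E_8), so the type is E_8.

E8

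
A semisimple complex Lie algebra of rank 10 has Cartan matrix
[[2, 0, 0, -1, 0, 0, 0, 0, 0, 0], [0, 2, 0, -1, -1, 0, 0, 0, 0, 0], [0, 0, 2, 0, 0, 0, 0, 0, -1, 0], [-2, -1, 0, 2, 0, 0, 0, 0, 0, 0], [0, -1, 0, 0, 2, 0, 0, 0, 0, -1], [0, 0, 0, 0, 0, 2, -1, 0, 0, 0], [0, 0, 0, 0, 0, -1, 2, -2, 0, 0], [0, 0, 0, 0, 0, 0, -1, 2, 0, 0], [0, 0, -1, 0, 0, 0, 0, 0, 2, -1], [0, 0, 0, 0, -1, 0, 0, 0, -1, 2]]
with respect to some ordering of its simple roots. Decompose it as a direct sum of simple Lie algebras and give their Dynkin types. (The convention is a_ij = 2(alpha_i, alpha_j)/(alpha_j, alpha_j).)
B3 ⊕ B7

The diagram associated to this matrix has two connected components: the simple roots {alpha_6, alpha_7, alpha_8} form a chain of 3 nodes with a double edge at one end; the terminal node there is the unique short simple root (B_3), and {alpha_1, alpha_2, alpha_3, alpha_4, alpha_5, alpha_9, alpha_10} form a chain of 7 nodes with a double edge at one end; the terminal node there is the unique short simple root (B_7). A semisimple Lie algebra decomposes uniquely as the direct sum of simple ideals, one per connected component of its Dynkin diagram, so g ≅ B_3 ⊕ B_7 (dimension 21 + 105 = 126).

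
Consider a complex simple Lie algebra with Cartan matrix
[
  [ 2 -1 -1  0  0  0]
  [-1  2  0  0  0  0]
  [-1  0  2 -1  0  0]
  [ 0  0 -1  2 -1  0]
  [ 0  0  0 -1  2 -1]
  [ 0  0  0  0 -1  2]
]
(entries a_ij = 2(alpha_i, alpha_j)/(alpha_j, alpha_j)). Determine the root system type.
A_6 (sl(7))

The matrix has rank 6 with 2's on the diagonal. Reading the off-diagonal entries as Dynkin edges (a single edge where a_ij = a_ji = -1; a double or triple edge where a_ij * a_ji = 2 or 3), the diagram is a chain of 6 nodes with single edges (A_6). One simple-root ordering that puts it in standard form is (alpha_2, alpha_1, alpha_3, alpha_4, alpha_5, alpha_6). So the algebra is type A_6, i.e. sl(7).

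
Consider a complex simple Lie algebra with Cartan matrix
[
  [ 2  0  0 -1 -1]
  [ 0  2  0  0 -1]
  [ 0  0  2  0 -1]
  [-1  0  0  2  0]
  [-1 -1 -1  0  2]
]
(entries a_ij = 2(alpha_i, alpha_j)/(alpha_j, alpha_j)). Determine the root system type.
The matrix has rank 5 with 2's on the diagonal. Reading the off-diagonal entries as Dynkin edges (a single edge where a_ij = a_ji = -1; a double or triple edge where a_ij * a_ji = 2 or 3), the diagram is a chain of 3 nodes with a fork of two nodes at one end (D_5). One simple-root ordering that puts it in standard form is (alpha_4, alpha_1, alpha_5, alpha_2, alpha_3). So the algebra is type D_5, i.e. so(10).

D5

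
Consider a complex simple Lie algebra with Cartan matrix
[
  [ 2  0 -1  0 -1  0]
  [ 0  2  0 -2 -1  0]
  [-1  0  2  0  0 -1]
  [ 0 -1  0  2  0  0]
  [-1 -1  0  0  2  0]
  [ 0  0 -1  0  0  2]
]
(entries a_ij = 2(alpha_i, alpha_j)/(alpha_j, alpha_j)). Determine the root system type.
The matrix has rank 6 with 2's on the diagonal. Reading the off-diagonal entries as Dynkin edges (a single edge where a_ij = a_ji = -1; a double or triple edge where a_ij * a_ji = 2 or 3), the diagram is a chain of 6 nodes with a double edge at one end; the terminal node there is the unique short simple root (B_6). One simple-root ordering that puts it in standard form is (alpha_6, alpha_3, alpha_1, alpha_5, alpha_2, alpha_4). So the algebra is type B_6, i.e. so(13).

B_6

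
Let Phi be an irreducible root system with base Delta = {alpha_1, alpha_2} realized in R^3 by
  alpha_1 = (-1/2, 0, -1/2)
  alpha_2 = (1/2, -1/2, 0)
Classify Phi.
Compute the Cartan integers a_ij = 2(alpha_i, alpha_j)/(alpha_j, alpha_j); the resulting 2x2 Cartan matrix is
[[2, -1], [-1, 2]].
All simple roots have the same length, so the diagram is simply laced. The associated Dynkin diagram is a chain of 2 nodes with single edges (A_2), so the type is A_2 (the algebra sl(3)).

A2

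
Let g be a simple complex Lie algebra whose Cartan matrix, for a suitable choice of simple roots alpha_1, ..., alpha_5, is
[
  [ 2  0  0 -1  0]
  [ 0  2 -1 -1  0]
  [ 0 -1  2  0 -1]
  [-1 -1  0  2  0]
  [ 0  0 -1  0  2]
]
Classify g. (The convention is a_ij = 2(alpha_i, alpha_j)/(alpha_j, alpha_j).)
The matrix has rank 5 with 2's on the diagonal. Reading the off-diagonal entries as Dynkin edges (a single edge where a_ij = a_ji = -1; a double or triple edge where a_ij * a_ji = 2 or 3), the diagram is a chain of 5 nodes with single edges (A_5). One simple-root ordering that puts it in standard form is (alpha_1, alpha_4, alpha_2, alpha_3, alpha_5). So the algebra is type A_5, i.e. sl(6).

A_5 (sl(6))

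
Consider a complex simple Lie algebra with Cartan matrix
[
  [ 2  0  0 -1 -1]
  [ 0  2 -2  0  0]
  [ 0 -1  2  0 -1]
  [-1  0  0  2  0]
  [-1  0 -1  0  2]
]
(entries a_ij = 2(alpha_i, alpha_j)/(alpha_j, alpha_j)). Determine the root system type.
The matrix has rank 5 with 2's on the diagonal. Reading the off-diagonal entries as Dynkin edges (a single edge where a_ij = a_ji = -1; a double or triple edge where a_ij * a_ji = 2 or 3), the diagram is a chain of 5 nodes with a double edge at one end; the terminal node there is the unique long simple root (C_5). One simple-root ordering that puts it in standard form is (alpha_4, alpha_1, alpha_5, alpha_3, alpha_2). So the algebra is type C_5, i.e. sp(10).

C_5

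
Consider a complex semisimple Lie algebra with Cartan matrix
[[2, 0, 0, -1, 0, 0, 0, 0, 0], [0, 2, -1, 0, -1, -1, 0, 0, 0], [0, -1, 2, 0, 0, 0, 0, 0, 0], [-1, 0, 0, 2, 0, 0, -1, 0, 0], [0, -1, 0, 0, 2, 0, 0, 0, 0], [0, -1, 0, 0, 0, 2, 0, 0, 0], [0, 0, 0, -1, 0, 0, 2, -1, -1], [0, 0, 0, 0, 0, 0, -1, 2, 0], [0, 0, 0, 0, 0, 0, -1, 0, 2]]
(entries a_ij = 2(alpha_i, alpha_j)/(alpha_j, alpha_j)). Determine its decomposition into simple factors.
D_4 + D_5

The diagram associated to this matrix has two connected components: the simple roots {alpha_2, alpha_3, alpha_5, alpha_6} form a chain of 2 nodes with a fork of two nodes at one end (D_4), and {alpha_1, alpha_4, alpha_7, alpha_8, alpha_9} form a chain of 3 nodes with a fork of two nodes at one end (D_5). A semisimple Lie algebra decomposes uniquely as the direct sum of simple ideals, one per connected component of its Dynkin diagram, so g ≅ D_4 ⊕ D_5 (dimension 28 + 45 = 73).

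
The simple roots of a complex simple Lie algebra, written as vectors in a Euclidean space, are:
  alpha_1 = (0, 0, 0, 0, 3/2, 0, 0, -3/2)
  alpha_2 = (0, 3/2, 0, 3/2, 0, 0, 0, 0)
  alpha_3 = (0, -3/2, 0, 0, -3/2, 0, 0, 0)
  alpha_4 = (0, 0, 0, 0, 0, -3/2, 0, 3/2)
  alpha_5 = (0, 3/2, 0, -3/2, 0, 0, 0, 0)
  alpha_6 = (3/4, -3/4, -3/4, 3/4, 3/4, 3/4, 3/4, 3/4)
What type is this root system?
E_6

Compute the Cartan integers a_ij = 2(alpha_i, alpha_j)/(alpha_j, alpha_j); the resulting 6x6 Cartan matrix is
[[2, 0, -1, -1, 0, 0], [0, 2, -1, 0, 0, 0], [-1, -1, 2, 0, -1, 0], [-1, 0, 0, 2, 0, 0], [0, 0, -1, 0, 2, -1], [0, 0, 0, 0, -1, 2]].
All simple roots have the same length, so the diagram is simply laced. The associated Dynkin diagram is a chain of 5 nodes with one extra node attached to the third node from one end (E_6), so the type is E_6.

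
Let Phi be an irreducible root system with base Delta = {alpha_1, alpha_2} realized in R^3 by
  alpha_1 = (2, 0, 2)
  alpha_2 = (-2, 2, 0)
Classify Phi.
Compute the Cartan integers a_ij = 2(alpha_i, alpha_j)/(alpha_j, alpha_j); the resulting 2x2 Cartan matrix is
[[2, -1], [-1, 2]].
All simple roots have the same length, so the diagram is simply laced. The associated Dynkin diagram is a chain of 2 nodes with single edges (A_2), so the type is A_2 (the algebra sl(3)).

A2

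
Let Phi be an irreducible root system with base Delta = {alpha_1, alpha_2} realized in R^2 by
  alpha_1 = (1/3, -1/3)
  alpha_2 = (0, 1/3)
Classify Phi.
Compute the Cartan integers a_ij = 2(alpha_i, alpha_j)/(alpha_j, alpha_j); the resulting 2x2 Cartan matrix is
[[2, -2], [-1, 2]].
The roots have two lengths (squared-length ratio 2:1); the short ones are alpha_{2}. The associated Dynkin diagram is a chain of 2 nodes with a double edge at one end; the terminal node there is the unique short simple root (B_2), so the type is B_2 (the algebra so(5)).

B2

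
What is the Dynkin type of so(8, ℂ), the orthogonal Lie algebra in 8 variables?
type D_4

This is so(8) with 8 even, which has dimension 8(8-1)/2 = 28 and rank 8/2 = 4. In the classification of classical Lie algebras, the orthogonal algebra so(2n) in an even number of variables has type D_n; here n = 4, so the Dynkin diagram is a chain of 2 nodes with a fork of two nodes at one end (D_4). Hence the type is D_4.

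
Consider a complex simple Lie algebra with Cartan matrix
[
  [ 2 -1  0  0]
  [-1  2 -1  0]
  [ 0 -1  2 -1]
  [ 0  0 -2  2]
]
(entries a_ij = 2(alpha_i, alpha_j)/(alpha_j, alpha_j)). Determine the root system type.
C_4

The matrix has rank 4 with 2's on the diagonal. Reading the off-diagonal entries as Dynkin edges (a single edge where a_ij = a_ji = -1; a double or triple edge where a_ij * a_ji = 2 or 3), the diagram is a chain of 4 nodes with a double edge at one end; the terminal node there is the unique long simple root (C_4). One simple-root ordering that puts it in standard form is (alpha_1, alpha_2, alpha_3, alpha_4). So the algebra is type C_4, i.e. sp(8).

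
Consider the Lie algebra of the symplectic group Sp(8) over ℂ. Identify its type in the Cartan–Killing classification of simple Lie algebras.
type C_4

This is sp(8), which has dimension 8(8+1)/2 = 36 and rank 8/2 = 4. In the classification of classical Lie algebras, the symplectic algebra sp(2n) has type C_n; here n = 4, so the Dynkin diagram is a chain of 4 nodes with a double edge at one end; the terminal node there is the unique long simple root (C_4). Hence the type is C_4.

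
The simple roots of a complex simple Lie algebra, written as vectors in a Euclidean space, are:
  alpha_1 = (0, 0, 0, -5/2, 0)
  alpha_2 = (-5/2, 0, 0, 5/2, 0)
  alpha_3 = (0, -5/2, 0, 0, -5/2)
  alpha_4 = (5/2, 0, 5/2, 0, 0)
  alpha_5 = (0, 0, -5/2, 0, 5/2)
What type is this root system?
B_5

Compute the Cartan integers a_ij = 2(alpha_i, alpha_j)/(alpha_j, alpha_j); the resulting 5x5 Cartan matrix is
[[2, -1, 0, 0, 0], [-2, 2, 0, -1, 0], [0, 0, 2, 0, -1], [0, -1, 0, 2, -1], [0, 0, -1, -1, 2]].
The roots have two lengths (squared-length ratio 2:1); the short ones are alpha_{1}. The associated Dynkin diagram is a chain of 5 nodes with a double edge at one end; the terminal node there is the unique short simple root (B_5), so the type is B_5 (the algebra so(11)).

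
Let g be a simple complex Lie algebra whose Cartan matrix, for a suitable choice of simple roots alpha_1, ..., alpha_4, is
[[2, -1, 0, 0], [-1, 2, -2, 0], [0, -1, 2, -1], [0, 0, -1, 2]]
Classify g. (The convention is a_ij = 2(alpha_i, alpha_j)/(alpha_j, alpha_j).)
F_4

The matrix has rank 4 with 2's on the diagonal. Reading the off-diagonal entries as Dynkin edges (a single edge where a_ij = a_ji = -1; a double or triple edge where a_ij * a_ji = 2 or 3), the diagram is a chain of 4 nodes with a double edge between the middle two (F_4). One simple-root ordering that puts it in standard form is (alpha_1, alpha_2, alpha_3, alpha_4). So the algebra is type F_4.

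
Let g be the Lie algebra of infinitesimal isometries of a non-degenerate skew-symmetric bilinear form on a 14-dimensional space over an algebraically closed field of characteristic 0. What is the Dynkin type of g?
C_7

This is sp(14), which has dimension 14(14+1)/2 = 105 and rank 14/2 = 7. In the classification of classical Lie algebras, the symplectic algebra sp(2n) has type C_n; here n = 7, so the Dynkin diagram is a chain of 7 nodes with a double edge at one end; the terminal node there is the unique long simple root (C_7). Hence the type is C_7.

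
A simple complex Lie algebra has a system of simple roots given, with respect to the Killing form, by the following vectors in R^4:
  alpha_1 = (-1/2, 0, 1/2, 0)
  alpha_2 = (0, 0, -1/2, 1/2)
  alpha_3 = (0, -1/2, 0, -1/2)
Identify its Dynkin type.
A_3

Compute the Cartan integers a_ij = 2(alpha_i, alpha_j)/(alpha_j, alpha_j); the resulting 3x3 Cartan matrix is
[[2, -1, 0], [-1, 2, -1], [0, -1, 2]].
All simple roots have the same length, so the diagram is simply laced. The associated Dynkin diagram is a chain of 3 nodes with single edges (A_3), so the type is A_3 (the algebra sl(4)).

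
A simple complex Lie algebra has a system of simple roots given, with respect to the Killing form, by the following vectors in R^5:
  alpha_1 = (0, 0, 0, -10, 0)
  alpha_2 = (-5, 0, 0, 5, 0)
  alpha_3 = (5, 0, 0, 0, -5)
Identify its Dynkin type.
Compute the Cartan integers a_ij = 2(alpha_i, alpha_j)/(alpha_j, alpha_j); the resulting 3x3 Cartan matrix is
[[2, -2, 0], [-1, 2, -1], [0, -1, 2]].
The roots have two lengths (squared-length ratio 2:1); the short ones are alpha_{2,3}. The associated Dynkin diagram is a chain of 3 nodes with a double edge at one end; the terminal node there is the unique long simple root (C_3), so the type is C_3 (the algebra sp(6)).

type C_3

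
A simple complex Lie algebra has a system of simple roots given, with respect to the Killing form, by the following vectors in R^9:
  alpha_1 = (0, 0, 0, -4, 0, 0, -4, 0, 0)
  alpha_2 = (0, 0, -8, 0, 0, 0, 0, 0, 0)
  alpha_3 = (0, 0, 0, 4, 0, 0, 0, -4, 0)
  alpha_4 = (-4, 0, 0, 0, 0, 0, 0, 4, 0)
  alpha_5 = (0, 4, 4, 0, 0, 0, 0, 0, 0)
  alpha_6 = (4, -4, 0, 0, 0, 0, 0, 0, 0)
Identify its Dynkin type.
C_6

Compute the Cartan integers a_ij = 2(alpha_i, alpha_j)/(alpha_j, alpha_j); the resulting 6x6 Cartan matrix is
[[2, 0, -1, 0, 0, 0], [0, 2, 0, 0, -2, 0], [-1, 0, 2, -1, 0, 0], [0, 0, -1, 2, 0, -1], [0, -1, 0, 0, 2, -1], [0, 0, 0, -1, -1, 2]].
The roots have two lengths (squared-length ratio 2:1); the short ones are alpha_{1,3,4,5,6}. The associated Dynkin diagram is a chain of 6 nodes with a double edge at one end; the terminal node there is the unique long simple root (C_6), so the type is C_6 (the algebra sp(12)).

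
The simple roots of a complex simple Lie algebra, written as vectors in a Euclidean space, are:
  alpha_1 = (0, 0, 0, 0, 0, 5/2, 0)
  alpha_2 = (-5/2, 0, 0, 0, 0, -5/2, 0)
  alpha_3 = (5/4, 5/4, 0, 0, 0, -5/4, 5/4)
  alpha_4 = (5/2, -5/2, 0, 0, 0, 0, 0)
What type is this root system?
Compute the Cartan integers a_ij = 2(alpha_i, alpha_j)/(alpha_j, alpha_j); the resulting 4x4 Cartan matrix is
[[2, -1, -1, 0], [-2, 2, 0, -1], [-1, 0, 2, 0], [0, -1, 0, 2]].
The roots have two lengths (squared-length ratio 2:1); the short ones are alpha_{1,3}. The associated Dynkin diagram is a chain of 4 nodes with a double edge between the middle two (F_4), so the type is F_4.

type F_4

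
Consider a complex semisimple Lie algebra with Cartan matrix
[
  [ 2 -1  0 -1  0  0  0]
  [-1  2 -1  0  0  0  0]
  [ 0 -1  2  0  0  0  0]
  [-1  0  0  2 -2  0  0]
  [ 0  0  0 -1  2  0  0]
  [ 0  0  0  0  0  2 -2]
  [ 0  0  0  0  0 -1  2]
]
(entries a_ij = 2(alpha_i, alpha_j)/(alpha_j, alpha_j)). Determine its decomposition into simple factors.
B_2 + B_5

The diagram associated to this matrix has two connected components: the simple roots {alpha_6, alpha_7} form a chain of 2 nodes with a double edge at one end; the terminal node there is the unique short simple root (B_2), and {alpha_1, alpha_2, alpha_3, alpha_4, alpha_5} form a chain of 5 nodes with a double edge at one end; the terminal node there is the unique short simple root (B_5). A semisimple Lie algebra decomposes uniquely as the direct sum of simple ideals, one per connected component of its Dynkin diagram, so g ≅ B_2 ⊕ B_5 (dimension 10 + 55 = 65).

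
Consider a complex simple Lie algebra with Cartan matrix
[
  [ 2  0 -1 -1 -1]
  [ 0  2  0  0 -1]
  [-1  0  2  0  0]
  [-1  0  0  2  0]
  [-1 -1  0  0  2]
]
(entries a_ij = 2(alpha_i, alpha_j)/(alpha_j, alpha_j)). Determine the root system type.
The matrix has rank 5 with 2's on the diagonal. Reading the off-diagonal entries as Dynkin edges (a single edge where a_ij = a_ji = -1; a double or triple edge where a_ij * a_ji = 2 or 3), the diagram is a chain of 3 nodes with a fork of two nodes at one end (D_5). One simple-root ordering that puts it in standard form is (alpha_2, alpha_5, alpha_1, alpha_3, alpha_4). So the algebra is type D_5, i.e. so(10).

D5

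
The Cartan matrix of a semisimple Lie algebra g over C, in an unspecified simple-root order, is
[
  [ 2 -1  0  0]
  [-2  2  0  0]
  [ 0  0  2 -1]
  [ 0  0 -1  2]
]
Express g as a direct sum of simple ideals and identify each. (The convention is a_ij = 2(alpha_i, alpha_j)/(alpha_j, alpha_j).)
The diagram associated to this matrix has two connected components: the simple roots {alpha_3, alpha_4} form a chain of 2 nodes with single edges (A_2), and {alpha_1, alpha_2} form a chain of 2 nodes with a double edge at one end; the terminal node there is the unique short simple root (B_2). A semisimple Lie algebra decomposes uniquely as the direct sum of simple ideals, one per connected component of its Dynkin diagram, so g ≅ A_2 ⊕ B_2 (dimension 8 + 10 = 18).

A2 + B2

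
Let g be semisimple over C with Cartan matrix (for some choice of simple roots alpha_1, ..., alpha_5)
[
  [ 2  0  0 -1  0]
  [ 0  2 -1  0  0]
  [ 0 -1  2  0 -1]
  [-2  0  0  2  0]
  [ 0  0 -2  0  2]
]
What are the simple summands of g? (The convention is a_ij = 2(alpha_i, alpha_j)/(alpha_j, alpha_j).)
B2 ⊕ C3

The diagram associated to this matrix has two connected components: the simple roots {alpha_1, alpha_4} form a chain of 2 nodes with a double edge at one end; the terminal node there is the unique short simple root (B_2), and {alpha_2, alpha_3, alpha_5} form a chain of 3 nodes with a double edge at one end; the terminal node there is the unique long simple root (C_3). A semisimple Lie algebra decomposes uniquely as the direct sum of simple ideals, one per connected component of its Dynkin diagram, so g ≅ B_2 ⊕ C_3 (dimension 10 + 21 = 31).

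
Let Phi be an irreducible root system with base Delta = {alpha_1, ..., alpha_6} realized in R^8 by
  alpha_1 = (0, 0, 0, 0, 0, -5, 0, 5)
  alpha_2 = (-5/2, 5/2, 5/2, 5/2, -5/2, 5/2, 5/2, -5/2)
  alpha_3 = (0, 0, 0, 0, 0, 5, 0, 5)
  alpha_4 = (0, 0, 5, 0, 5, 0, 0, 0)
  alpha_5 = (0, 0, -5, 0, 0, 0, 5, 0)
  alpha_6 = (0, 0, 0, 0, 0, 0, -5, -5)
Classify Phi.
E6

Compute the Cartan integers a_ij = 2(alpha_i, alpha_j)/(alpha_j, alpha_j); the resulting 6x6 Cartan matrix is
[[2, -1, 0, 0, 0, -1], [-1, 2, 0, 0, 0, 0], [0, 0, 2, 0, 0, -1], [0, 0, 0, 2, -1, 0], [0, 0, 0, -1, 2, -1], [-1, 0, -1, 0, -1, 2]].
All simple roots have the same length, so the diagram is simply laced. The associated Dynkin diagram is a chain of 5 nodes with one extra node attached to the third node from one end (E_6), so the type is E_6.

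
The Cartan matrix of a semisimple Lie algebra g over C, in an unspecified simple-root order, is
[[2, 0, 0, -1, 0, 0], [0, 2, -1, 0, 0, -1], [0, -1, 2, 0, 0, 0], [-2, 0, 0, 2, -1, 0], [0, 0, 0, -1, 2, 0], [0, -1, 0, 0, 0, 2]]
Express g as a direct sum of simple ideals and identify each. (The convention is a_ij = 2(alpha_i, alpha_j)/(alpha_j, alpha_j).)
The diagram associated to this matrix has two connected components: the simple roots {alpha_2, alpha_3, alpha_6} form a chain of 3 nodes with single edges (A_3), and {alpha_1, alpha_4, alpha_5} form a chain of 3 nodes with a double edge at one end; the terminal node there is the unique short simple root (B_3). A semisimple Lie algebra decomposes uniquely as the direct sum of simple ideals, one per connected component of its Dynkin diagram, so g ≅ A_3 ⊕ B_3 (dimension 15 + 21 = 36).

A3 ⊕ B3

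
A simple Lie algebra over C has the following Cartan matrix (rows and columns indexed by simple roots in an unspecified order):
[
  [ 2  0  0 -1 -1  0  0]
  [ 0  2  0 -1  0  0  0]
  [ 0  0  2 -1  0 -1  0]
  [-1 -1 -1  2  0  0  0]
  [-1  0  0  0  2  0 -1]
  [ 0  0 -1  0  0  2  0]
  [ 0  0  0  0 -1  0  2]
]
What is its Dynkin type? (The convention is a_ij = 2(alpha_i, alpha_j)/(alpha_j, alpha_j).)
The matrix has rank 7 with 2's on the diagonal. Reading the off-diagonal entries as Dynkin edges (a single edge where a_ij = a_ji = -1; a double or triple edge where a_ij * a_ji = 2 or 3), the diagram is a chain of 6 nodes with one extra node attached to the third node from one end (E_7). One simple-root ordering that puts it in standard form is (alpha_6, alpha_2, alpha_3, alpha_4, alpha_1, alpha_5, alpha_7). So the algebra is type E_7.

type E_7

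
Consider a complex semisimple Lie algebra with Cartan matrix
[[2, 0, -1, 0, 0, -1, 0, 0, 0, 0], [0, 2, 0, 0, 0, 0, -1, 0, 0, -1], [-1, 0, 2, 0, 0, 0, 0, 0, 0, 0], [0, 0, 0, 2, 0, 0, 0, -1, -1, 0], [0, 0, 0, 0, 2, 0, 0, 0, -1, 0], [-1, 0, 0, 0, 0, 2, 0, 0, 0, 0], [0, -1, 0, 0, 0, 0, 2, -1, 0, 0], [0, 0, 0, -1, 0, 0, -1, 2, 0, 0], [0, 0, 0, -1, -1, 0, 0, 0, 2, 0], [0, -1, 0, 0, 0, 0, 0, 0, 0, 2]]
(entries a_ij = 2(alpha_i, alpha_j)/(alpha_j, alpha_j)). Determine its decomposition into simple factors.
type A_3 ⊕ type A_7

The diagram associated to this matrix has two connected components: the simple roots {alpha_1, alpha_3, alpha_6} form a chain of 3 nodes with single edges (A_3), and {alpha_2, alpha_4, alpha_5, alpha_7, alpha_8, alpha_9, alpha_10} form a chain of 7 nodes with single edges (A_7). A semisimple Lie algebra decomposes uniquely as the direct sum of simple ideals, one per connected component of its Dynkin diagram, so g ≅ A_3 ⊕ A_7 (dimension 15 + 63 = 78).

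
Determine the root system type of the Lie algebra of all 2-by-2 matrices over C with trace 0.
This is sl(2), which has dimension 2^2 - 1 = 3 and rank 2 - 1 = 1 (a Cartan subalgebra is the diagonal traceless matrices). In the classification of classical Lie algebras, the special linear algebra sl(n+1) has type A_n; here n = 1, so the Dynkin diagram is a chain of 1 nodes with single edges (A_1). Hence the type is A_1.

A1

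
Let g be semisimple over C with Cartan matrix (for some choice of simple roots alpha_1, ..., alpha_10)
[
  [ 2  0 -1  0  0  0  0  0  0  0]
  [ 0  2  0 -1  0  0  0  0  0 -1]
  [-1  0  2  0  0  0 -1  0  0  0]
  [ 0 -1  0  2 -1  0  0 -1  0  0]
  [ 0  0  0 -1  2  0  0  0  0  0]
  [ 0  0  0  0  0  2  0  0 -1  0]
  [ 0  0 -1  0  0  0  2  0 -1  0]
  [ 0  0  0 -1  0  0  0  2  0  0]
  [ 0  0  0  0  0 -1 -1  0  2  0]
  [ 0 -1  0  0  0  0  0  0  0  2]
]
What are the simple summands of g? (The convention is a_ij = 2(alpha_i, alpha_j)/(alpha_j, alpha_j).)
The diagram associated to this matrix has two connected components: the simple roots {alpha_1, alpha_3, alpha_6, alpha_7, alpha_9} form a chain of 5 nodes with single edges (A_5), and {alpha_2, alpha_4, alpha_5, alpha_8, alpha_10} form a chain of 3 nodes with a fork of two nodes at one end (D_5). A semisimple Lie algebra decomposes uniquely as the direct sum of simple ideals, one per connected component of its Dynkin diagram, so g ≅ A_5 ⊕ D_5 (dimension 35 + 45 = 80).

type A_5 ⊕ type D_5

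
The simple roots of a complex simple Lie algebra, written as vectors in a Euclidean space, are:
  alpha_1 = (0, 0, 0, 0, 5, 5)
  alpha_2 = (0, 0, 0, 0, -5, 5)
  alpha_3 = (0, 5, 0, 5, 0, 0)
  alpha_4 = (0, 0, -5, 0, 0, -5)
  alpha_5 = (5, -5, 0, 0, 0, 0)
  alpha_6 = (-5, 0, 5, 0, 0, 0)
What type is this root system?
type D_6

Compute the Cartan integers a_ij = 2(alpha_i, alpha_j)/(alpha_j, alpha_j); the resulting 6x6 Cartan matrix is
[[2, 0, 0, -1, 0, 0], [0, 2, 0, -1, 0, 0], [0, 0, 2, 0, -1, 0], [-1, -1, 0, 2, 0, -1], [0, 0, -1, 0, 2, -1], [0, 0, 0, -1, -1, 2]].
All simple roots have the same length, so the diagram is simply laced. The associated Dynkin diagram is a chain of 4 nodes with a fork of two nodes at one end (D_6), so the type is D_6 (the algebra so(12)).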